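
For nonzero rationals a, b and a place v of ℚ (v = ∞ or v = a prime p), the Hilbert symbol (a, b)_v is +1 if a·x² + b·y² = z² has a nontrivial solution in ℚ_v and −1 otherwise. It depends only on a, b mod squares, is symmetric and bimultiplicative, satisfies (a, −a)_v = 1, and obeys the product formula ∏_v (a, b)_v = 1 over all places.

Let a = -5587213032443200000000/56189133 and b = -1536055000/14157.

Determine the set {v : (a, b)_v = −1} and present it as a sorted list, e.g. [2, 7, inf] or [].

Mod squares: a ≡ -481, b ≡ -22126. Check v ∈ {∞, 2, 3, 5, 7, 11, 13, 19, 23, 37}.
v=37: a=37^3·(≡29), b=37^1·(≡8) mod 37; (29|37)=-1, (8|37)=-1; (−1)^{3·1·18}·(-1)^1·(-1)^3 = +1.
v=5: a=5^8·(≡1), b=5^4·(≡1) mod 5; (1|5)=+1, (1|5)=+1; (−1)^{8·4·2}·(+1)^4·(+1)^8 = +1.
v=13: a=13^-1·(≡11), b=13^-1·(≡4) mod 13; (11|13)=-1, (4|13)=+1; (−1)^{-1·-1·6}·(-1)^-1·(+1)^-1 = -1.
v=23: a=23^2·(≡1), b=23^1·(≡16) mod 23; (1|23)=+1, (16|23)=+1; (−1)^{2·1·11}·(+1)^1·(+1)^2 = +1.
v=19: a=19^4·(≡14), b=19^2·(≡6) mod 19; (14|19)=-1, (6|19)=+1; (−1)^{4·2·9}·(-1)^2·(+1)^4 = +1.
v=∞: -481 < 0 and -22126 < 0  ⇒  (a,b)_∞ = -1.
v=11: a=11^-2·(≡5), b=11^-2·(≡10) mod 11; (5|11)=+1, (10|11)=-1; (−1)^{-2·-2·5}·(+1)^-2·(-1)^-2 = +1.
v=2: v_2(a)=12, v_2(b)=3; units ≡ 7, 1 (mod 8); ε·ε+αω+βω = 1·0+12·0+3·0 ≡ 0  ⇒  (a,b)_2 = +1.
v=3: a=3^-6·(≡2), b=3^-2·(≡2) mod 3; (2|3)=-1, (2|3)=-1; (−1)^{-6·-2·1}·(-1)^-2·(-1)^-6 = +1.
v=7: a=7^-2·(≡2), b=7^0·(≡1) mod 7; (2|7)=+1, (1|7)=+1; (−1)^{-2·0·3}·(+1)^0·(+1)^-2 = +1.
Ram(-481, -22126) = {13, ∞}; no ℚ_13-point on the conic.

[13, inf]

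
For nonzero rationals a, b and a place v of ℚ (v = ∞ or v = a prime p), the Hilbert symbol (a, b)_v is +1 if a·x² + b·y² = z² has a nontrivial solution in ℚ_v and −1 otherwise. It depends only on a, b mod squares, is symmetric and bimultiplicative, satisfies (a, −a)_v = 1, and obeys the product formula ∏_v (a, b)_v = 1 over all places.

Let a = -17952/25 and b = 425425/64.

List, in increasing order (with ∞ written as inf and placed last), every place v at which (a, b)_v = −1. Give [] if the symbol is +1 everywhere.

(a, b) ≡ (-1122, 17017) mod (ℚ^×)²; places V = {2, 3, 5, 7, 11, 13, 17, ∞}.
(a,b)_17: α=1, u≡4; β=1, v≡4 (mod 17); (4|17)=+1, (4|17)=+1; sign (−1)^0·+1^1·+1^1 = +1.
(a,b)_7: α=0, u≡6; β=1, v≡1 (mod 7); (6|7)=-1, (1|7)=+1; sign (−1)^0·-1^1·+1^0 = -1.
(a,b)_3: α=1, u≡1; β=0, v≡1 (mod 3); (1|3)=+1, (1|3)=+1; sign (−1)^0·+1^0·+1^1 = +1.
(a,b)_∞: sgn(-1122)=−, sgn(17017)=+, so +1.
(a,b)_5: α=-2, u≡3; β=2, v≡3 (mod 5); (3|5)=-1, (3|5)=-1; sign (−1)^0·-1^2·-1^-2 = +1.
(a,b)_11: α=1, u≡6; β=1, v≡6 (mod 11); (6|11)=-1, (6|11)=-1; sign (−1)^1·-1^1·-1^1 = -1.
(a,b)_2: α=5, β=-6; u≡7, v≡1 (mod 8); ε(u)ε(v)=1·0, αω(v)=5·0, βω(u)=-6·0; sum ≡ 0  ⇒  +1.
(a,b)_13: α=0, u≡12; β=1, v≡9 (mod 13); (12|13)=+1, (9|13)=+1; sign (−1)^0·+1^1·+1^0 = +1.
|Ram(-1122, 17017)| = 2, even; anisotropic at {7, 11}.

[7, 11]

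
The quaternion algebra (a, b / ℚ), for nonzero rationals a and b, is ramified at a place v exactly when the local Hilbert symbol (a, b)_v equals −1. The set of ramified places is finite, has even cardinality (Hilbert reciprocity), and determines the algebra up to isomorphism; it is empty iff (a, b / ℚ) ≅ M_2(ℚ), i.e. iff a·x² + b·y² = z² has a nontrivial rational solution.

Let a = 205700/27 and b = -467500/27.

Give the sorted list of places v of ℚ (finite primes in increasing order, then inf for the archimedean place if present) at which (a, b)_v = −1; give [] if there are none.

[2, 3, 11, 17]

(a, b) ≡ (51, -561) mod (ℚ^×)²; places V = {2, 3, 5, 11, 17, ∞}.
(a,b)_11: α=2, u≡10; β=1, v≡3 (mod 11); (10|11)=-1, (3|11)=+1; sign (−1)^0·-1^1·+1^2 = -1.
(a,b)_2: α=2, β=2; u≡3, v≡7 (mod 8); ε(u)ε(v)=1·1, αω(v)=2·0, βω(u)=2·1; sum ≡ 1  ⇒  -1.
(a,b)_3: α=-3, u≡2; β=-3, v≡2 (mod 3); (2|3)=-1, (2|3)=-1; sign (−1)^1·-1^-3·-1^-3 = -1.
(a,b)_17: α=1, u≡3; β=1, v≡4 (mod 17); (3|17)=-1, (4|17)=+1; sign (−1)^0·-1^1·+1^1 = -1.
(a,b)_5: α=2, u≡4; β=4, v≡1 (mod 5); (4|5)=+1, (1|5)=+1; sign (−1)^0·+1^4·+1^2 = +1.
(a,b)_∞: sgn(51)=+, sgn(-561)=−, so +1.
(51, -561 / ℚ) ramifies at {2, 3, 11, 17}: a division algebra.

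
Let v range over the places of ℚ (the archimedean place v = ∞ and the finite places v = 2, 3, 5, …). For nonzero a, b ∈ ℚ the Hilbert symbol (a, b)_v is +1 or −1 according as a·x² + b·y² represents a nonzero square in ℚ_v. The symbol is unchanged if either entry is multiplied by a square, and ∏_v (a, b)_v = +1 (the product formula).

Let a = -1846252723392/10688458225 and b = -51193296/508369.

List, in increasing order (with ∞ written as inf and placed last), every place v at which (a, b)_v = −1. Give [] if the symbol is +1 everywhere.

[3, 7, 19, inf]

Mod squares: a ≡ -627, b ≡ -4389. Check v ∈ {∞, 2, 3, 5, 7, 11, 17, 19, 23, 29, 31}.
v=∞: -627 < 0 and -4389 < 0  ⇒  (a,b)_∞ = -1.
v=2: v_2(a)=6, v_2(b)=4; units ≡ 5, 3 (mod 8); ε·ε+αω+βω = 0·1+6·1+4·1 ≡ 0  ⇒  (a,b)_2 = +1.
v=19: a=19^3·(≡5), b=19^1·(≡5) mod 19; (5|19)=+1, (5|19)=+1; (−1)^{3·1·9}·(+1)^1·(+1)^3 = -1.
v=11: a=11^1·(≡4), b=11^1·(≡8) mod 11; (4|11)=+1, (8|11)=-1; (−1)^{1·1·5}·(+1)^1·(-1)^1 = +1.
v=23: a=23^-2·(≡15), b=23^-2·(≡16) mod 23; (15|23)=-1, (16|23)=+1; (−1)^{-2·-2·11}·(-1)^-2·(+1)^-2 = +1.
v=29: a=29^-2·(≡18), b=29^0·(≡2) mod 29; (18|29)=-1, (2|29)=-1; (−1)^{-2·0·14}·(-1)^0·(-1)^-2 = +1.
v=3: a=3^3·(≡1), b=3^7·(≡1) mod 3; (1|3)=+1, (1|3)=+1; (−1)^{3·7·1}·(+1)^7·(+1)^3 = -1.
v=7: a=7^2·(≡5), b=7^1·(≡6) mod 7; (5|7)=-1, (6|7)=-1; (−1)^{2·1·3}·(-1)^1·(-1)^2 = -1.
v=5: a=5^-2·(≡2), b=5^0·(≡1) mod 5; (2|5)=-1, (1|5)=+1; (−1)^{-2·0·2}·(-1)^0·(+1)^-2 = +1.
v=17: a=17^2·(≡9), b=17^0·(≡11) mod 17; (9|17)=+1, (11|17)=-1; (−1)^{2·0·8}·(+1)^0·(-1)^2 = +1.
v=31: a=31^-2·(≡26), b=31^-2·(≡21) mod 31; (26|31)=-1, (21|31)=-1; (−1)^{-2·-2·15}·(-1)^-2·(-1)^-2 = +1.
Ram(-627, -4389) = {3, 7, 19, ∞}; no ℚ_3-point on the conic.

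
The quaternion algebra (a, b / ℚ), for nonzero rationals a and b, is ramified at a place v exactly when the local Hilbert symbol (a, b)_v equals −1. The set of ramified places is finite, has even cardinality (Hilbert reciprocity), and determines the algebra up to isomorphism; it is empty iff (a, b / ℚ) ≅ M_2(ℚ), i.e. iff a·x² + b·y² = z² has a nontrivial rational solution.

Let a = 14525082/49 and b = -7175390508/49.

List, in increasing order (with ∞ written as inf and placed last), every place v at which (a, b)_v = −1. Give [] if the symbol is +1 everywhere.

Mod squares: a ≡ 1482, b ≡ -3. Check v ∈ {∞, 2, 3, 7, 11, 13, 19}.
v=∞: 1482 > 0 and -3 < 0  ⇒  (a,b)_∞ = +1.
v=3: a=3^5·(≡2), b=3^5·(≡2) mod 3; (2|3)=-1, (2|3)=-1; (−1)^{5·5·1}·(-1)^5·(-1)^5 = -1.
v=2: v_2(a)=1, v_2(b)=2; units ≡ 5, 5 (mod 8); ε·ε+αω+βω = 0·0+1·1+2·1 ≡ 1  ⇒  (a,b)_2 = -1.
v=13: a=13^1·(≡12), b=13^2·(≡12) mod 13; (12|13)=+1, (12|13)=+1; (−1)^{1·2·6}·(+1)^2·(+1)^1 = +1.
v=11: a=11^2·(≡2), b=11^2·(≡2) mod 11; (2|11)=-1, (2|11)=-1; (−1)^{2·2·5}·(-1)^2·(-1)^2 = +1.
v=19: a=19^1·(≡15), b=19^2·(≡9) mod 19; (15|19)=-1, (9|19)=+1; (−1)^{1·2·9}·(-1)^2·(+1)^1 = +1.
v=7: a=7^-2·(≡5), b=7^-2·(≡1) mod 7; (5|7)=-1, (1|7)=+1; (−1)^{-2·-2·3}·(-1)^-2·(+1)^-2 = +1.
|Ram(1482, -3)| = 2, even; anisotropic at {2, 3}.

[2, 3]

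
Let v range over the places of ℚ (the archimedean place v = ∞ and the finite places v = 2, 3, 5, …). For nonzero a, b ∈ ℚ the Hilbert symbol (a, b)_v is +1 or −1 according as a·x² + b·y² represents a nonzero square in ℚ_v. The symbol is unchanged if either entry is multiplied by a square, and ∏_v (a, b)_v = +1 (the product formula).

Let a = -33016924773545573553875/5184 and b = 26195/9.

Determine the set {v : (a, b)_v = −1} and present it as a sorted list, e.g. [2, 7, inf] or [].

[23, 29]

(a, b) ≡ (-123395, 155) mod (ℚ^×)²; places V = {2, 3, 5, 7, 13, 23, 29, 31, 37, ∞}.
(a,b)_5: α=3, u≡1; β=1, v≡1 (mod 5); (1|5)=+1, (1|5)=+1; sign (−1)^0·+1^1·+1^3 = +1.
(a,b)_7: α=4, u≡4; β=0, v≡4 (mod 7); (4|7)=+1, (4|7)=+1; sign (−1)^0·+1^0·+1^4 = +1.
(a,b)_2: α=-6, β=0; u≡5, v≡3 (mod 8); ε(u)ε(v)=0·1, αω(v)=-6·1, βω(u)=0·1; sum ≡ 0  ⇒  +1.
(a,b)_3: α=-4, u≡1; β=-2, v≡2 (mod 3); (1|3)=+1, (2|3)=-1; sign (−1)^0·+1^-2·-1^-4 = +1.
(a,b)_∞: sgn(-123395)=−, sgn(155)=+, so +1.
(a,b)_29: α=1, u≡14; β=0, v≡17 (mod 29); (14|29)=-1, (17|29)=-1; sign (−1)^0·-1^0·-1^1 = -1.
(a,b)_23: α=1, u≡17; β=0, v≡10 (mod 23); (17|23)=-1, (10|23)=-1; sign (−1)^0·-1^0·-1^1 = -1.
(a,b)_31: α=4, u≡28; β=1, v≡25 (mod 31); (28|31)=+1, (25|31)=+1; sign (−1)^0·+1^1·+1^4 = +1.
(a,b)_13: α=6, u≡3; β=2, v≡10 (mod 13); (3|13)=+1, (10|13)=+1; sign (−1)^0·+1^2·+1^6 = +1.
(a,b)_37: α=1, u≡6; β=0, v≡4 (mod 37); (6|37)=-1, (4|37)=+1; sign (−1)^0·-1^0·+1^1 = +1.
(-123395, 155 / ℚ) ramifies at {23, 29}: a division algebra.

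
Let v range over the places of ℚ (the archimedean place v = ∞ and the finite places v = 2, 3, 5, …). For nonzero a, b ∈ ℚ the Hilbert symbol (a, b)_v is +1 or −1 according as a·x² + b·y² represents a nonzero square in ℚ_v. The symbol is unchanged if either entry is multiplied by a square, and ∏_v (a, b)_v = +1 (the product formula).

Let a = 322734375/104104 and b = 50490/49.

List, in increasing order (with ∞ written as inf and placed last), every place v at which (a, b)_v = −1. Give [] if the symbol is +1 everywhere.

[3, 5, 7, 17]

(a, b) ≡ (39270, 5610) mod (ℚ^×)²; places V = {2, 3, 5, 7, 11, 13, 17, ∞}.
(a,b)_∞: sgn(39270)=+, sgn(5610)=+, so +1.
(a,b)_11: α=-1, u≡10; β=1, v≡5 (mod 11); (10|11)=-1, (5|11)=+1; sign (−1)^1·-1^1·+1^-1 = +1.
(a,b)_7: α=-1, u≡3; β=-2, v≡6 (mod 7); (3|7)=-1, (6|7)=-1; sign (−1)^0·-1^-2·-1^-1 = -1.
(a,b)_5: α=7, u≡4; β=1, v≡2 (mod 5); (4|5)=+1, (2|5)=-1; sign (−1)^0·+1^1·-1^7 = -1.
(a,b)_3: α=5, u≡1; β=3, v≡1 (mod 3); (1|3)=+1, (1|3)=+1; sign (−1)^1·+1^3·+1^5 = -1.
(a,b)_17: α=1, u≡13; β=1, v≡11 (mod 17); (13|17)=+1, (11|17)=-1; sign (−1)^0·+1^1·-1^1 = -1.
(a,b)_2: α=-3, β=1; u≡3, v≡5 (mod 8); ε(u)ε(v)=1·0, αω(v)=-3·1, βω(u)=1·1; sum ≡ 0  ⇒  +1.
(a,b)_13: α=-2, u≡3; β=0, v≡5 (mod 13); (3|13)=+1, (5|13)=-1; sign (−1)^0·+1^0·-1^-2 = +1.
|Ram(39270, 5610)| = 4, even; anisotropic at {3, 5, 7, 17}.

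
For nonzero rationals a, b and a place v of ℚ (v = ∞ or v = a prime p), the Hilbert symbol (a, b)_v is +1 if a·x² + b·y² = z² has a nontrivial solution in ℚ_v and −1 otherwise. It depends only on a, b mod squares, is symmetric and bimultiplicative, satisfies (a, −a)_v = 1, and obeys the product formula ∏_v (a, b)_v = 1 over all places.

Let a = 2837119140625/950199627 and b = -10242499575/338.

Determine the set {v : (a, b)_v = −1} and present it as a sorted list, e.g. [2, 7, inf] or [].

Mod squares: a ≡ 3, b ≡ -7854. Check v ∈ {∞, 2, 3, 5, 7, 11, 13, 17, 19, 37}.
v=7: a=7^4·(≡3), b=7^1·(≡5) mod 7; (3|7)=-1, (5|7)=-1; (−1)^{4·1·3}·(-1)^1·(-1)^4 = -1.
v=11: a=11^2·(≡1), b=11^1·(≡3) mod 11; (1|11)=+1, (3|11)=+1; (−1)^{2·1·5}·(+1)^1·(+1)^2 = +1.
v=3: a=3^-1·(≡1), b=3^1·(≡1) mod 3; (1|3)=+1, (1|3)=+1; (−1)^{-1·1·1}·(+1)^1·(+1)^-1 = -1.
v=19: a=19^0·(≡13), b=19^2·(≡2) mod 19; (13|19)=-1, (2|19)=-1; (−1)^{0·2·9}·(-1)^2·(-1)^0 = +1.
v=∞: 3 > 0 and -7854 < 0  ⇒  (a,b)_∞ = +1.
v=2: v_2(a)=0, v_2(b)=-1; units ≡ 3, 1 (mod 8); ε·ε+αω+βω = 1·0+0·0+-1·1 ≡ 1  ⇒  (a,b)_2 = -1.
v=5: a=5^10·(≡3), b=5^2·(≡4) mod 5; (3|5)=-1, (4|5)=+1; (−1)^{10·2·2}·(-1)^2·(+1)^10 = +1.
v=13: a=13^-2·(≡9), b=13^-2·(≡2) mod 13; (9|13)=+1, (2|13)=-1; (−1)^{-2·-2·6}·(+1)^-2·(-1)^-2 = +1.
v=17: a=17^0·(≡6), b=17^3·(≡7) mod 17; (6|17)=-1, (7|17)=-1; (−1)^{0·3·8}·(-1)^3·(-1)^0 = -1.
v=37: a=37^-4·(≡25), b=37^0·(≡16) mod 37; (25|37)=+1, (16|37)=+1; (−1)^{-4·0·18}·(+1)^0·(+1)^-4 = +1.
(3, -7854 / ℚ) ramifies at {2, 3, 7, 17}: a division algebra.

[2, 3, 7, 17]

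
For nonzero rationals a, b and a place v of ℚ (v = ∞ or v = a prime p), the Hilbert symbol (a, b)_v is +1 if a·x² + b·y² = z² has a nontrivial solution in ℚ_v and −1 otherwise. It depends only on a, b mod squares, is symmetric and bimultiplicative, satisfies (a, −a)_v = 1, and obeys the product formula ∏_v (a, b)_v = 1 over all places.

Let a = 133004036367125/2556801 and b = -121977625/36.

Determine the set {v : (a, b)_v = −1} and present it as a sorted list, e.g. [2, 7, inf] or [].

[5, 29]

Mod squares: a ≡ 63365, b ≡ -4879105. Check v ∈ {∞, 2, 3, 5, 7, 11, 13, 17, 19, 23, 29, 41}.
v=7: a=7^4·(≡1), b=7^1·(≡5) mod 7; (1|7)=+1, (5|7)=-1; (−1)^{4·1·3}·(+1)^1·(-1)^4 = +1.
v=29: a=29^1·(≡12), b=29^1·(≡5) mod 29; (12|29)=-1, (5|29)=+1; (−1)^{1·1·14}·(-1)^1·(+1)^1 = -1.
v=17: a=17^2·(≡10), b=17^0·(≡5) mod 17; (10|17)=-1, (5|17)=-1; (−1)^{2·0·8}·(-1)^0·(-1)^2 = +1.
v=19: a=19^1·(≡2), b=19^1·(≡11) mod 19; (2|19)=-1, (11|19)=+1; (−1)^{1·1·9}·(-1)^1·(+1)^1 = +1.
v=2: v_2(a)=0, v_2(b)=-2; units ≡ 5, 7 (mod 8); ε·ε+αω+βω = 0·1+0·0+-2·1 ≡ 0  ⇒  (a,b)_2 = +1.
v=13: a=13^-2·(≡4), b=13^0·(≡1) mod 13; (4|13)=+1, (1|13)=+1; (−1)^{-2·0·6}·(+1)^0·(+1)^-2 = +1.
v=41: a=41^-2·(≡21), b=41^0·(≡33) mod 41; (21|41)=+1, (33|41)=+1; (−1)^{-2·0·20}·(+1)^0·(+1)^-2 = +1.
v=∞: 63365 > 0 and -4879105 < 0  ⇒  (a,b)_∞ = +1.
v=23: a=23^1·(≡3), b=23^1·(≡15) mod 23; (3|23)=+1, (15|23)=-1; (−1)^{1·1·11}·(+1)^1·(-1)^1 = +1.
v=3: a=3^-2·(≡2), b=3^-2·(≡2) mod 3; (2|3)=-1, (2|3)=-1; (−1)^{-2·-2·1}·(-1)^-2·(-1)^-2 = +1.
v=5: a=5^3·(≡2), b=5^3·(≡4) mod 5; (2|5)=-1, (4|5)=+1; (−1)^{3·3·2}·(-1)^3·(+1)^3 = -1.
v=11: a=11^2·(≡5), b=11^1·(≡9) mod 11; (5|11)=+1, (9|11)=+1; (−1)^{2·1·5}·(+1)^1·(+1)^2 = +1.
Ram(63365, -4879105) = {5, 29}; no ℚ_5-point on the conic.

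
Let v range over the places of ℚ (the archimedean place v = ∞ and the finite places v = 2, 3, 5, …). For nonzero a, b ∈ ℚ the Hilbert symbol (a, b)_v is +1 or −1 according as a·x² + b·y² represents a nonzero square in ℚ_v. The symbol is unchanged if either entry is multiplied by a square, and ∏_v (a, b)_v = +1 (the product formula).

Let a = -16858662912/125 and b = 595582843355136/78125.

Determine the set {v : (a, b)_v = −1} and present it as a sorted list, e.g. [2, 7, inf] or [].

[3, 5, 7, 13]

Mod squares: a ≡ -17290, b ≡ 596505. Check v ∈ {∞, 2, 3, 5, 7, 13, 19, 23}.
v=13: a=13^1·(≡10), b=13^1·(≡8) mod 13; (10|13)=+1, (8|13)=-1; (−1)^{1·1·6}·(+1)^1·(-1)^1 = -1.
v=2: v_2(a)=11, v_2(b)=20; units ≡ 3, 1 (mod 8); ε·ε+αω+βω = 1·0+11·0+20·1 ≡ 0  ⇒  (a,b)_2 = +1.
v=7: a=7^1·(≡1), b=7^1·(≡4) mod 7; (1|7)=+1, (4|7)=+1; (−1)^{1·1·3}·(+1)^1·(+1)^1 = -1.
v=19: a=19^1·(≡3), b=19^1·(≡1) mod 19; (3|19)=-1, (1|19)=+1; (−1)^{1·1·9}·(-1)^1·(+1)^1 = +1.
v=23: a=23^2·(≡1), b=23^3·(≡7) mod 23; (1|23)=+1, (7|23)=-1; (−1)^{2·3·11}·(+1)^3·(-1)^2 = +1.
v=∞: -17290 < 0 and 596505 > 0  ⇒  (a,b)_∞ = +1.
v=5: a=5^-3·(≡3), b=5^-7·(≡1) mod 5; (3|5)=-1, (1|5)=+1; (−1)^{-3·-7·2}·(-1)^-7·(+1)^-3 = -1.
v=3: a=3^2·(≡2), b=3^3·(≡1) mod 3; (2|3)=-1, (1|3)=+1; (−1)^{2·3·1}·(-1)^3·(+1)^2 = -1.
|Ram(-17290, 596505)| = 4, even; anisotropic at {3, 5, 7, 13}.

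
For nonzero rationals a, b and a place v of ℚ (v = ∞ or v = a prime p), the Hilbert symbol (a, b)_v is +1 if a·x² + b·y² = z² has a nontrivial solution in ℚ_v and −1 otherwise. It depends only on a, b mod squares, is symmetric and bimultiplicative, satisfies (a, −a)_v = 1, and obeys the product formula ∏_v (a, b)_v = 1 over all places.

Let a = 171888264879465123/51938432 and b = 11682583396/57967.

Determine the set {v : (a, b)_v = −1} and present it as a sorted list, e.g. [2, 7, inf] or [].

[2, 7, 11, 17]

Mod squares: a ≡ 374, b ≡ 7. Check v ∈ {∞, 2, 3, 7, 11, 13, 17}.
v=∞: 374 > 0 and 7 > 0  ⇒  (a,b)_∞ = +1.
v=13: a=13^-2·(≡10), b=13^-2·(≡11) mod 13; (10|13)=+1, (11|13)=-1; (−1)^{-2·-2·6}·(+1)^-2·(-1)^-2 = +1.
v=7: a=7^-4·(≡5), b=7^-3·(≡1) mod 7; (5|7)=-1, (1|7)=+1; (−1)^{-4·-3·3}·(-1)^-3·(+1)^-4 = -1.
v=3: a=3^2·(≡2), b=3^0·(≡1) mod 3; (2|3)=-1, (1|3)=+1; (−1)^{2·0·1}·(-1)^0·(+1)^2 = +1.
v=11: a=11^5·(≡1), b=11^2·(≡8) mod 11; (1|11)=+1, (8|11)=-1; (−1)^{5·2·5}·(+1)^2·(-1)^5 = -1.
v=2: v_2(a)=-7, v_2(b)=2; units ≡ 3, 7 (mod 8); ε·ε+αω+βω = 1·1+-7·0+2·1 ≡ 1  ⇒  (a,b)_2 = -1.
v=17: a=17^9·(≡6), b=17^6·(≡3) mod 17; (6|17)=-1, (3|17)=-1; (−1)^{9·6·8}·(-1)^6·(-1)^9 = -1.
|Ram(374, 7)| = 4, even; anisotropic at {2, 7, 11, 17}.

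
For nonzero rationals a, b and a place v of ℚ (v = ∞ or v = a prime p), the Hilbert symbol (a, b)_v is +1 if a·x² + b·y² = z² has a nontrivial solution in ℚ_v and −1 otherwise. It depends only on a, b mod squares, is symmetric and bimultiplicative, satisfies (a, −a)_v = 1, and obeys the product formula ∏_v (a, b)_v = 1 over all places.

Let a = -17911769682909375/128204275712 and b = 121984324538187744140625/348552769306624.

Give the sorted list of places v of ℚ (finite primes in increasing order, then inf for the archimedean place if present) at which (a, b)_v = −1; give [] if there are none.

[5, 7]

(a, b) ≡ (-910, 17) mod (ℚ^×)²; places V = {2, 3, 5, 7, 13, 17, 19, 23, 37, 43, 53, ∞}.
(a,b)_19: α=2, u≡12; β=0, v≡17 (mod 19); (12|19)=-1, (17|19)=+1; sign (−1)^0·-1^0·+1^2 = +1.
(a,b)_∞: sgn(-910)=−, sgn(17)=+, so +1.
(a,b)_2: α=-17, β=-26; u≡1, v≡1 (mod 8); ε(u)ε(v)=0·0, αω(v)=-17·0, βω(u)=-26·0; sum ≡ 0  ⇒  +1.
(a,b)_17: α=2, u≡15; β=5, v≡13 (mod 17); (15|17)=+1, (13|17)=+1; sign (−1)^0·+1^5·+1^2 = +1.
(a,b)_7: α=3, u≡5; β=0, v≡5 (mod 7); (5|7)=-1, (5|7)=-1; sign (−1)^0·-1^0·-1^3 = -1.
(a,b)_13: α=1, u≡11; β=4, v≡4 (mod 13); (11|13)=-1, (4|13)=+1; sign (−1)^0·-1^4·+1^1 = +1.
(a,b)_5: α=5, u≡2; β=12, v≡3 (mod 5); (2|5)=-1, (3|5)=-1; sign (−1)^0·-1^12·-1^5 = -1.
(a,b)_3: α=2, u≡2; β=2, v≡2 (mod 3); (2|3)=-1, (2|3)=-1; sign (−1)^0·-1^2·-1^2 = +1.
(a,b)_43: α=-2, u≡41; β=-2, v≡17 (mod 43); (41|43)=+1, (17|43)=+1; sign (−1)^0·+1^-2·+1^-2 = +1.
(a,b)_23: α=-2, u≡17; β=0, v≡22 (mod 23); (17|23)=-1, (22|23)=-1; sign (−1)^0·-1^0·-1^-2 = +1.
(a,b)_53: α=0, u≡15; β=-2, v≡11 (mod 53); (15|53)=+1, (11|53)=+1; sign (−1)^0·+1^-2·+1^0 = +1.
(a,b)_37: α=2, u≡5; β=2, v≡22 (mod 37); (5|37)=-1, (22|37)=-1; sign (−1)^0·-1^2·-1^2 = +1.
Ram(-910, 17) = {5, 7}; no ℚ_5-point on the conic.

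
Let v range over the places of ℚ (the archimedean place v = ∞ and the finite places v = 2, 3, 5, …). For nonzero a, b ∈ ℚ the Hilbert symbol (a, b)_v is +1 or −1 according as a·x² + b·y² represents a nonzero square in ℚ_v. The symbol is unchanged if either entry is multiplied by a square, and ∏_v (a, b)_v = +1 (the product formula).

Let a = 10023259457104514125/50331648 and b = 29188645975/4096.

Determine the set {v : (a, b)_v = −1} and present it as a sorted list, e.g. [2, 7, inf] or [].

[2, 17]

Mod squares: a ≡ 255, b ≡ 31. Check v ∈ {∞, 2, 3, 5, 17, 19, 31}.
v=2: v_2(a)=-24, v_2(b)=-12; units ≡ 7, 7 (mod 8); ε·ε+αω+βω = 1·1+-24·0+-12·0 ≡ 1  ⇒  (a,b)_2 = -1.
v=19: a=19^8·(≡10), b=19^4·(≡2) mod 19; (10|19)=-1, (2|19)=-1; (−1)^{8·4·9}·(-1)^4·(-1)^8 = +1.
v=3: a=3^-1·(≡1), b=3^0·(≡1) mod 3; (1|3)=+1, (1|3)=+1; (−1)^{-1·0·1}·(+1)^0·(+1)^-1 = +1.
v=17: a=17^3·(≡1), b=17^2·(≡10) mod 17; (1|17)=+1, (10|17)=-1; (−1)^{3·2·8}·(+1)^2·(-1)^3 = -1.
v=31: a=31^2·(≡28), b=31^1·(≡14) mod 31; (28|31)=+1, (14|31)=+1; (−1)^{2·1·15}·(+1)^1·(+1)^2 = +1.
v=5: a=5^3·(≡1), b=5^2·(≡4) mod 5; (1|5)=+1, (4|5)=+1; (−1)^{3·2·2}·(+1)^2·(+1)^3 = +1.
v=∞: 255 > 0 and 31 > 0  ⇒  (a,b)_∞ = +1.
(255, 31 / ℚ) ramifies at {2, 17}: a division algebra.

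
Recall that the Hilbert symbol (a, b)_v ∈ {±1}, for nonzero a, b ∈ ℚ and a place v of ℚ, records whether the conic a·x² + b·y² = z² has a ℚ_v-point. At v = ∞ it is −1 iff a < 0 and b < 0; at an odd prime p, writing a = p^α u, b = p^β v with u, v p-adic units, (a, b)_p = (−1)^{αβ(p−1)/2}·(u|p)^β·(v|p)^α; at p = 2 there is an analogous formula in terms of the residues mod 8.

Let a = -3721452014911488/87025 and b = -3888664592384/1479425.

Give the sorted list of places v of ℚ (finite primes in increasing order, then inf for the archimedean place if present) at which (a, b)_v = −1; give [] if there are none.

[3, 11, 13, 29, 43, inf]

(a, b) ≡ (-18447, -275587) mod (ℚ^×)²; places V = {2, 3, 5, 11, 13, 17, 29, 43, 59, ∞}.
(a,b)_29: α=2, u≡3; β=1, v≡9 (mod 29); (3|29)=-1, (9|29)=+1; sign (−1)^0·-1^1·+1^2 = -1.
(a,b)_5: α=-2, u≡2; β=-2, v≡3 (mod 5); (2|5)=-1, (3|5)=-1; sign (−1)^0·-1^-2·-1^-2 = +1.
(a,b)_59: α=-2, u≡3; β=-2, v≡47 (mod 59); (3|59)=+1, (47|59)=-1; sign (−1)^0·+1^-2·-1^-2 = +1.
(a,b)_∞: sgn(-18447)=−, sgn(-275587)=−, so -1.
(a,b)_3: α=1, u≡1; β=0, v≡2 (mod 3); (1|3)=+1, (2|3)=-1; sign (−1)^0·+1^0·-1^1 = -1.
(a,b)_11: α=5, u≡10; β=4, v≡2 (mod 11); (10|11)=-1, (2|11)=-1; sign (−1)^0·-1^4·-1^5 = -1.
(a,b)_43: α=1, u≡14; β=1, v≡21 (mod 43); (14|43)=+1, (21|43)=+1; sign (−1)^1·+1^1·+1^1 = -1.
(a,b)_13: α=1, u≡6; β=1, v≡1 (mod 13); (6|13)=-1, (1|13)=+1; sign (−1)^0·-1^1·+1^1 = -1.
(a,b)_17: α=0, u≡9; β=-1, v≡12 (mod 17); (9|17)=+1, (12|17)=-1; sign (−1)^0·+1^-1·-1^0 = +1.
(a,b)_2: α=14, β=14; u≡1, v≡5 (mod 8); ε(u)ε(v)=0·0, αω(v)=14·1, βω(u)=14·0; sum ≡ 0  ⇒  +1.
Ram(-18447, -275587) = {3, 11, 13, 29, 43, ∞}; no ℚ_3-point on the conic.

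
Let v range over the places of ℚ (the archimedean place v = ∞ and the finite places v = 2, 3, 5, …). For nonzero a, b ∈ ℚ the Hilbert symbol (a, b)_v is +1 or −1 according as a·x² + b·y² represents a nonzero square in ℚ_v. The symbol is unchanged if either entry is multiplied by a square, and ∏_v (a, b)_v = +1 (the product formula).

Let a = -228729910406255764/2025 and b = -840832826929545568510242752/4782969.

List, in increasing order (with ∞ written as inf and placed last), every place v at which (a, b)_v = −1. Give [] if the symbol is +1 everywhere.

[11, 17, 43, inf]

Mod squares: a ≡ -176341, b ≡ -184943. Check v ∈ {∞, 2, 3, 5, 11, 17, 19, 23, 41, 43}.
v=17: a=17^3·(≡12), b=17^3·(≡8) mod 17; (12|17)=-1, (8|17)=+1; (−1)^{3·3·8}·(-1)^3·(+1)^3 = -1.
v=∞: -176341 < 0 and -184943 < 0  ⇒  (a,b)_∞ = -1.
v=5: a=5^-2·(≡1), b=5^0·(≡2) mod 5; (1|5)=+1, (2|5)=-1; (−1)^{-2·0·2}·(+1)^0·(-1)^-2 = +1.
v=23: a=23^1·(≡22), b=23^1·(≡4) mod 23; (22|23)=-1, (4|23)=+1; (−1)^{1·1·11}·(-1)^1·(+1)^1 = +1.
v=41: a=41^3·(≡18), b=41^4·(≡23) mod 41; (18|41)=+1, (23|41)=+1; (−1)^{3·4·20}·(+1)^4·(+1)^3 = +1.
v=43: a=43^2·(≡2), b=43^3·(≡28) mod 43; (2|43)=-1, (28|43)=-1; (−1)^{2·3·21}·(-1)^3·(-1)^2 = -1.
v=2: v_2(a)=2, v_2(b)=6; units ≡ 3, 1 (mod 8); ε·ε+αω+βω = 1·0+2·0+6·1 ≡ 0  ⇒  (a,b)_2 = +1.
v=3: a=3^-4·(≡2), b=3^-14·(≡1) mod 3; (2|3)=-1, (1|3)=+1; (−1)^{-4·-14·1}·(-1)^-14·(+1)^-4 = +1.
v=19: a=19^2·(≡7), b=19^6·(≡3) mod 19; (7|19)=+1, (3|19)=-1; (−1)^{2·6·9}·(+1)^6·(-1)^2 = +1.
v=11: a=11^1·(≡6), b=11^1·(≡2) mod 11; (6|11)=-1, (2|11)=-1; (−1)^{1·1·5}·(-1)^1·(-1)^1 = -1.
(-176341, -184943 / ℚ) ramifies at {11, 17, 43, ∞}: a division algebra.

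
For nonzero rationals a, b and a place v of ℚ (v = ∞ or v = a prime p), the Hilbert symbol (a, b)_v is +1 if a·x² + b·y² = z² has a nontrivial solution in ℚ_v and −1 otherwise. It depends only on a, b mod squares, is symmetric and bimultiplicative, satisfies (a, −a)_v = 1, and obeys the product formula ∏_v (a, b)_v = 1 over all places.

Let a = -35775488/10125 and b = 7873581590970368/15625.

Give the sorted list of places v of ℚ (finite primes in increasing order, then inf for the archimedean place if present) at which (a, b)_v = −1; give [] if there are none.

Mod squares: a ≡ -3565, b ≡ 4823. Check v ∈ {∞, 2, 3, 5, 7, 13, 23, 31, 53}.
v=23: a=23^1·(≡16), b=23^2·(≡6) mod 23; (16|23)=+1, (6|23)=+1; (−1)^{1·2·11}·(+1)^2·(+1)^1 = +1.
v=31: a=31^1·(≡19), b=31^2·(≡25) mod 31; (19|31)=+1, (25|31)=+1; (−1)^{1·2·15}·(+1)^2·(+1)^1 = +1.
v=2: v_2(a)=10, v_2(b)=16; units ≡ 3, 7 (mod 8); ε·ε+αω+βω = 1·1+10·0+16·1 ≡ 1  ⇒  (a,b)_2 = -1.
v=∞: -3565 < 0 and 4823 > 0  ⇒  (a,b)_∞ = +1.
v=5: a=5^-3·(≡2), b=5^-6·(≡3) mod 5; (2|5)=-1, (3|5)=-1; (−1)^{-3·-6·2}·(-1)^-6·(-1)^-3 = -1.
v=53: a=53^0·(≡21), b=53^1·(≡10) mod 53; (21|53)=-1, (10|53)=+1; (−1)^{0·1·26}·(-1)^1·(+1)^0 = -1.
v=13: a=13^0·(≡4), b=13^1·(≡5) mod 13; (4|13)=+1, (5|13)=-1; (−1)^{0·1·6}·(+1)^1·(-1)^0 = +1.
v=3: a=3^-4·(≡2), b=3^0·(≡2) mod 3; (2|3)=-1, (2|3)=-1; (−1)^{-4·0·1}·(-1)^0·(-1)^-4 = +1.
v=7: a=7^2·(≡3), b=7^3·(≡6) mod 7; (3|7)=-1, (6|7)=-1; (−1)^{2·3·3}·(-1)^3·(-1)^2 = -1.
|Ram(-3565, 4823)| = 4, even; anisotropic at {2, 5, 7, 53}.

[2, 5, 7, 53]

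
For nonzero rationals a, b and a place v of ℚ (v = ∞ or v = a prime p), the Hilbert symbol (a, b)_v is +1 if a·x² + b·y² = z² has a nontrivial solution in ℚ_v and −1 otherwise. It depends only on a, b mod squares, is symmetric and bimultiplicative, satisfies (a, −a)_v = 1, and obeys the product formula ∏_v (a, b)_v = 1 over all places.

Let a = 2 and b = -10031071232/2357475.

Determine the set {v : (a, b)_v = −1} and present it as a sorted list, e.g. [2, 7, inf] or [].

[3, 13]

Mod squares: a ≡ 2, b ≡ -9282. Check v ∈ {∞, 2, 3, 5, 7, 13, 17, 29, 43}.
v=13: a=13^0·(≡2), b=13^1·(≡4) mod 13; (2|13)=-1, (4|13)=+1; (−1)^{0·1·6}·(-1)^1·(+1)^0 = -1.
v=43: a=43^0·(≡2), b=43^-2·(≡21) mod 43; (2|43)=-1, (21|43)=+1; (−1)^{0·-2·21}·(-1)^-2·(+1)^0 = +1.
v=∞: 2 > 0 and -9282 < 0  ⇒  (a,b)_∞ = +1.
v=17: a=17^0·(≡2), b=17^-1·(≡1) mod 17; (2|17)=+1, (1|17)=+1; (−1)^{0·-1·8}·(+1)^-1·(+1)^0 = +1.
v=29: a=29^0·(≡2), b=29^2·(≡17) mod 29; (2|29)=-1, (17|29)=-1; (−1)^{0·2·14}·(-1)^2·(-1)^0 = +1.
v=7: a=7^0·(≡2), b=7^1·(≡4) mod 7; (2|7)=+1, (4|7)=+1; (−1)^{0·1·3}·(+1)^1·(+1)^0 = +1.
v=5: a=5^0·(≡2), b=5^-2·(≡2) mod 5; (2|5)=-1, (2|5)=-1; (−1)^{0·-2·2}·(-1)^-2·(-1)^0 = +1.
v=3: a=3^0·(≡2), b=3^-1·(≡2) mod 3; (2|3)=-1, (2|3)=-1; (−1)^{0·-1·1}·(-1)^-1·(-1)^0 = -1.
v=2: v_2(a)=1, v_2(b)=17; units ≡ 1, 7 (mod 8); ε·ε+αω+βω = 0·1+1·0+17·0 ≡ 0  ⇒  (a,b)_2 = +1.
|Ram(2, -9282)| = 2, even; anisotropic at {3, 13}.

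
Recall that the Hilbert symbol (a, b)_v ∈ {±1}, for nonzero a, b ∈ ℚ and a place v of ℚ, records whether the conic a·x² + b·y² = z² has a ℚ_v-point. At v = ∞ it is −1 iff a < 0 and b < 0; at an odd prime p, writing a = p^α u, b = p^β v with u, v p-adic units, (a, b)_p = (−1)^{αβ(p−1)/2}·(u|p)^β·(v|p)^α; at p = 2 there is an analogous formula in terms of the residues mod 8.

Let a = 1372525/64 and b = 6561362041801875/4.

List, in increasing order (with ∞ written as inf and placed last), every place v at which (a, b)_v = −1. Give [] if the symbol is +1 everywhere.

[11, 23, 31, 43]

(a, b) ≡ (54901, 43) mod (ℚ^×)²; places V = {2, 3, 5, 7, 11, 23, 31, 43, ∞}.
(a,b)_23: α=1, u≡2; β=2, v≡20 (mod 23); (2|23)=+1, (20|23)=-1; sign (−1)^0·+1^2·-1^1 = -1.
(a,b)_31: α=1, u≡19; β=2, v≡3 (mod 31); (19|31)=+1, (3|31)=-1; sign (−1)^0·+1^2·-1^1 = -1.
(a,b)_7: α=1, u≡5; β=2, v≡4 (mod 7); (5|7)=-1, (4|7)=+1; sign (−1)^0·-1^2·+1^1 = +1.
(a,b)_∞: sgn(54901)=+, sgn(43)=+, so +1.
(a,b)_5: α=2, u≡4; β=4, v≡2 (mod 5); (4|5)=+1, (2|5)=-1; sign (−1)^0·+1^4·-1^2 = +1.
(a,b)_3: α=0, u≡1; β=4, v≡1 (mod 3); (1|3)=+1, (1|3)=+1; sign (−1)^0·+1^4·+1^0 = +1.
(a,b)_2: α=-6, β=-2; u≡5, v≡3 (mod 8); ε(u)ε(v)=0·1, αω(v)=-6·1, βω(u)=-2·1; sum ≡ 0  ⇒  +1.
(a,b)_11: α=1, u≡10; β=2, v≡7 (mod 11); (10|11)=-1, (7|11)=-1; sign (−1)^0·-1^2·-1^1 = -1.
(a,b)_43: α=0, u≡27; β=1, v≡6 (mod 43); (27|43)=-1, (6|43)=+1; sign (−1)^0·-1^1·+1^0 = -1.
Ram(54901, 43) = {11, 23, 31, 43}; no ℚ_11-point on the conic.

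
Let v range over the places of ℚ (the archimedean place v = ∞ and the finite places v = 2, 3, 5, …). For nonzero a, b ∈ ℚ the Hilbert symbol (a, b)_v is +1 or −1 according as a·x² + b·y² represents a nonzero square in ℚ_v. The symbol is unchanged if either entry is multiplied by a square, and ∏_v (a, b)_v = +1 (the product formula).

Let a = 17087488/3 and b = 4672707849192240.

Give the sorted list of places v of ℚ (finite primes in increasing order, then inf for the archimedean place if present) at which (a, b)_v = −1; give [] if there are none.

Mod squares: a ≡ 50061, b ≡ 83435. Check v ∈ {∞, 2, 3, 5, 11, 13, 37, 41}.
v=41: a=41^1·(≡1), b=41^3·(≡15) mod 41; (1|41)=+1, (15|41)=-1; (−1)^{1·3·20}·(+1)^3·(-1)^1 = -1.
v=11: a=11^1·(≡7), b=11^1·(≡2) mod 11; (7|11)=-1, (2|11)=-1; (−1)^{1·1·5}·(-1)^1·(-1)^1 = -1.
v=13: a=13^0·(≡5), b=13^2·(≡3) mod 13; (5|13)=-1, (3|13)=+1; (−1)^{0·2·6}·(-1)^2·(+1)^0 = +1.
v=∞: 50061 > 0 and 83435 > 0  ⇒  (a,b)_∞ = +1.
v=3: a=3^-1·(≡1), b=3^2·(≡2) mod 3; (1|3)=+1, (2|3)=-1; (−1)^{-1·2·1}·(+1)^2·(-1)^-1 = -1.
v=37: a=37^1·(≡9), b=37^3·(≡24) mod 37; (9|37)=+1, (24|37)=-1; (−1)^{1·3·18}·(+1)^3·(-1)^1 = -1.
v=2: v_2(a)=10, v_2(b)=4; units ≡ 5, 3 (mod 8); ε·ε+αω+βω = 0·1+10·1+4·1 ≡ 0  ⇒  (a,b)_2 = +1.
v=5: a=5^0·(≡1), b=5^1·(≡3) mod 5; (1|5)=+1, (3|5)=-1; (−1)^{0·1·2}·(+1)^1·(-1)^0 = +1.
|Ram(50061, 83435)| = 4, even; anisotropic at {3, 11, 37, 41}.

[3, 11, 37, 41]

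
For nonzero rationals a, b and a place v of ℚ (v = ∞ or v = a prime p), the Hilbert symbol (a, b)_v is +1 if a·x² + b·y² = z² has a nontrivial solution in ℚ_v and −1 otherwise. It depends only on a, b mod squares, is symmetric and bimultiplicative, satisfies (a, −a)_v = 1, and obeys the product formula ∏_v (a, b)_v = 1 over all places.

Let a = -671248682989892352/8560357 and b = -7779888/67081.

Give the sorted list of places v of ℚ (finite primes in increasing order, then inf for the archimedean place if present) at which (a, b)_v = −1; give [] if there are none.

Mod squares: a ≡ -565471, b ≡ -667. Check v ∈ {∞, 2, 3, 7, 13, 17, 23, 29, 31, 37}.
v=23: a=23^4·(≡22), b=23^1·(≡11) mod 23; (22|23)=-1, (11|23)=-1; (−1)^{4·1·11}·(-1)^1·(-1)^4 = -1.
v=∞: -565471 < 0 and -667 < 0  ⇒  (a,b)_∞ = -1.
v=31: a=31^1·(≡4), b=31^0·(≡22) mod 31; (4|31)=+1, (22|31)=-1; (−1)^{1·0·15}·(+1)^0·(-1)^1 = -1.
v=7: a=7^0·(≡5), b=7^-2·(≡6) mod 7; (5|7)=-1, (6|7)=-1; (−1)^{0·-2·3}·(-1)^-2·(-1)^0 = +1.
v=3: a=3^6·(≡2), b=3^6·(≡2) mod 3; (2|3)=-1, (2|3)=-1; (−1)^{6·6·1}·(-1)^6·(-1)^6 = +1.
v=37: a=37^-3·(≡13), b=37^-2·(≡27) mod 37; (13|37)=-1, (27|37)=+1; (−1)^{-3·-2·18}·(-1)^-2·(+1)^-3 = +1.
v=17: a=17^1·(≡6), b=17^0·(≡8) mod 17; (6|17)=-1, (8|17)=+1; (−1)^{1·0·8}·(-1)^0·(+1)^1 = +1.
v=2: v_2(a)=8, v_2(b)=4; units ≡ 1, 5 (mod 8); ε·ε+αω+βω = 0·0+8·1+4·0 ≡ 0  ⇒  (a,b)_2 = +1.
v=29: a=29^3·(≡11), b=29^1·(≡9) mod 29; (11|29)=-1, (9|29)=+1; (−1)^{3·1·14}·(-1)^1·(+1)^3 = -1.
v=13: a=13^-2·(≡9), b=13^0·(≡1) mod 13; (9|13)=+1, (1|13)=+1; (−1)^{-2·0·6}·(+1)^0·(+1)^-2 = +1.
|Ram(-565471, -667)| = 4, even; anisotropic at {23, 29, 31, ∞}.

[23, 29, 31, inf]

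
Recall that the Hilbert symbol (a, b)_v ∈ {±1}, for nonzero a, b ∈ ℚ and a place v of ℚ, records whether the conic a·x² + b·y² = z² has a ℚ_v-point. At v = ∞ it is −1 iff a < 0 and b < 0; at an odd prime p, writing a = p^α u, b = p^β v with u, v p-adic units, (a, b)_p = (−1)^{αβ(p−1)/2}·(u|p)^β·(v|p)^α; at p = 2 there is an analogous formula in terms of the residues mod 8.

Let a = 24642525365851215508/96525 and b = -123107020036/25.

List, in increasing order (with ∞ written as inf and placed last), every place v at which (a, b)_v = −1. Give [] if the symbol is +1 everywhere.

[3, 23]

(a, b) ≡ (57057, -3289) mod (ℚ^×)²; places V = {2, 3, 5, 7, 11, 13, 19, 23, ∞}.
(a,b)_5: α=-2, u≡3; β=-2, v≡4 (mod 5); (3|5)=-1, (4|5)=+1; sign (−1)^0·-1^-2·+1^-2 = +1.
(a,b)_7: α=5, u≡6; β=2, v≡2 (mod 7); (6|7)=-1, (2|7)=+1; sign (−1)^0·-1^2·+1^5 = +1.
(a,b)_∞: sgn(57057)=+, sgn(-3289)=−, so +1.
(a,b)_2: α=2, β=2; u≡1, v≡7 (mod 8); ε(u)ε(v)=0·1, αω(v)=2·0, βω(u)=2·0; sum ≡ 0  ⇒  +1.
(a,b)_11: α=-1, u≡6; β=1, v≡1 (mod 11); (6|11)=-1, (1|11)=+1; sign (−1)^1·-1^1·+1^-1 = +1.
(a,b)_3: α=-3, u≡2; β=0, v≡2 (mod 3); (2|3)=-1, (2|3)=-1; sign (−1)^0·-1^0·-1^-3 = -1.
(a,b)_23: α=6, u≡21; β=3, v≡3 (mod 23); (21|23)=-1, (3|23)=+1; sign (−1)^0·-1^3·+1^6 = -1.
(a,b)_19: α=5, u≡17; β=2, v≡6 (mod 19); (17|19)=+1, (6|19)=+1; sign (−1)^0·+1^2·+1^5 = +1.
(a,b)_13: α=-1, u≡5; β=1, v≡7 (mod 13); (5|13)=-1, (7|13)=-1; sign (−1)^0·-1^1·-1^-1 = +1.
|Ram(57057, -3289)| = 2, even; anisotropic at {3, 23}.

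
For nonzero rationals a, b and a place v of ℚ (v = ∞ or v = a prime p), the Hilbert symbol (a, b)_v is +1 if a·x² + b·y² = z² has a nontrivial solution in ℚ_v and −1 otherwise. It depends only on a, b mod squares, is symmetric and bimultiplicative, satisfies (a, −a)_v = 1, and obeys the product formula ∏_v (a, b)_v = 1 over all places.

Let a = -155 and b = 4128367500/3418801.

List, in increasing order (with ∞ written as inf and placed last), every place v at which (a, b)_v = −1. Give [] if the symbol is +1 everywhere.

Mod squares: a ≡ -155, b ≡ 20387. Check v ∈ {∞, 2, 3, 5, 19, 29, 31, 37, 43}.
v=19: a=19^0·(≡16), b=19^1·(≡9) mod 19; (16|19)=+1, (9|19)=+1; (−1)^{0·1·9}·(+1)^1·(+1)^0 = +1.
v=2: v_2(a)=0, v_2(b)=2; units ≡ 5, 3 (mod 8); ε·ε+αω+βω = 0·1+0·1+2·1 ≡ 0  ⇒  (a,b)_2 = +1.
v=∞: -155 < 0 and 20387 > 0  ⇒  (a,b)_∞ = +1.
v=31: a=31^1·(≡26), b=31^0·(≡19) mod 31; (26|31)=-1, (19|31)=+1; (−1)^{1·0·15}·(-1)^0·(+1)^1 = +1.
v=5: a=5^1·(≡4), b=5^4·(≡3) mod 5; (4|5)=+1, (3|5)=-1; (−1)^{1·4·2}·(+1)^4·(-1)^1 = -1.
v=29: a=29^0·(≡19), b=29^1·(≡28) mod 29; (19|29)=-1, (28|29)=+1; (−1)^{0·1·14}·(-1)^1·(+1)^0 = -1.
v=3: a=3^0·(≡1), b=3^4·(≡2) mod 3; (1|3)=+1, (2|3)=-1; (−1)^{0·4·1}·(+1)^4·(-1)^0 = +1.
v=37: a=37^0·(≡30), b=37^1·(≡4) mod 37; (30|37)=+1, (4|37)=+1; (−1)^{0·1·18}·(+1)^1·(+1)^0 = +1.
v=43: a=43^0·(≡17), b=43^-4·(≡22) mod 43; (17|43)=+1, (22|43)=-1; (−1)^{0·-4·21}·(+1)^-4·(-1)^0 = +1.
(-155, 20387 / ℚ) ramifies at {5, 29}: a division algebra.

[5, 29]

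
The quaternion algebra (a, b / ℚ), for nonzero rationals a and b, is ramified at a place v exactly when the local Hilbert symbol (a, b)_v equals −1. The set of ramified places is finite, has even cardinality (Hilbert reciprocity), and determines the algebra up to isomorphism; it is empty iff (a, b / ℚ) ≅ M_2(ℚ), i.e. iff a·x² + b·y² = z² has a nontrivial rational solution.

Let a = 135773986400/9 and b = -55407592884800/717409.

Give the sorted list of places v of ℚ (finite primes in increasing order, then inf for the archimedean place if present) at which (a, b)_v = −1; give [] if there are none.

Mod squares: a ≡ 641654, b ≡ -1073. Check v ∈ {∞, 2, 3, 5, 7, 11, 13, 19, 23, 29, 37}.
v=5: a=5^2·(≡4), b=5^2·(≡2) mod 5; (4|5)=+1, (2|5)=-1; (−1)^{2·2·2}·(+1)^2·(-1)^2 = +1.
v=29: a=29^1·(≡24), b=29^1·(≡19) mod 29; (24|29)=+1, (19|29)=-1; (−1)^{1·1·14}·(+1)^1·(-1)^1 = -1.
v=2: v_2(a)=5, v_2(b)=6; units ≡ 3, 7 (mod 8); ε·ε+αω+βω = 1·1+5·0+6·1 ≡ 1  ⇒  (a,b)_2 = -1.
v=7: a=7^0·(≡5), b=7^-2·(≡3) mod 7; (5|7)=-1, (3|7)=-1; (−1)^{0·-2·3}·(-1)^-2·(-1)^0 = +1.
v=∞: 641654 > 0 and -1073 < 0  ⇒  (a,b)_∞ = +1.
v=37: a=37^1·(≡16), b=37^1·(≡24) mod 37; (16|37)=+1, (24|37)=-1; (−1)^{1·1·18}·(+1)^1·(-1)^1 = -1.
v=23: a=23^3·(≡22), b=23^2·(≡4) mod 23; (22|23)=-1, (4|23)=+1; (−1)^{3·2·11}·(-1)^2·(+1)^3 = +1.
v=13: a=13^1·(≡9), b=13^2·(≡5) mod 13; (9|13)=+1, (5|13)=-1; (−1)^{1·2·6}·(+1)^2·(-1)^1 = -1.
v=3: a=3^-2·(≡2), b=3^0·(≡1) mod 3; (2|3)=-1, (1|3)=+1; (−1)^{-2·0·1}·(-1)^0·(+1)^-2 = +1.
v=11: a=11^0·(≡7), b=11^-4·(≡4) mod 11; (7|11)=-1, (4|11)=+1; (−1)^{0·-4·5}·(-1)^-4·(+1)^0 = +1.
v=19: a=19^0·(≡11), b=19^2·(≡18) mod 19; (11|19)=+1, (18|19)=-1; (−1)^{0·2·9}·(+1)^2·(-1)^0 = +1.
Ram(641654, -1073) = {2, 13, 29, 37}; no ℚ_2-point on the conic.

[2, 13, 29, 37]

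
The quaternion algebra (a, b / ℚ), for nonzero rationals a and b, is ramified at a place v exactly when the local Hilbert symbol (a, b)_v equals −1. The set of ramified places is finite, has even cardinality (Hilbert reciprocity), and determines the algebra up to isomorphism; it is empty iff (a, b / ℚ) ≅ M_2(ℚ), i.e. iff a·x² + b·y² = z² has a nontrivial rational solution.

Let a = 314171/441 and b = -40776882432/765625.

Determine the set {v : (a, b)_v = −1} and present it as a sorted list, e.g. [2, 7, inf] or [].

Mod squares: a ≡ 11, b ≡ -33. Check v ∈ {∞, 2, 3, 5, 7, 11, 13}.
v=3: a=3^-2·(≡2), b=3^1·(≡1) mod 3; (2|3)=-1, (1|3)=+1; (−1)^{-2·1·1}·(-1)^1·(+1)^-2 = -1.
v=5: a=5^0·(≡1), b=5^-6·(≡2) mod 5; (1|5)=+1, (2|5)=-1; (−1)^{0·-6·2}·(+1)^-6·(-1)^0 = +1.
v=7: a=7^-2·(≡2), b=7^-2·(≡1) mod 7; (2|7)=+1, (1|7)=+1; (−1)^{-2·-2·3}·(+1)^-2·(+1)^-2 = +1.
v=∞: 11 > 0 and -33 < 0  ⇒  (a,b)_∞ = +1.
v=13: a=13^4·(≡2), b=13^6·(≡5) mod 13; (2|13)=-1, (5|13)=-1; (−1)^{4·6·6}·(-1)^6·(-1)^4 = +1.
v=11: a=11^1·(≡5), b=11^1·(≡6) mod 11; (5|11)=+1, (6|11)=-1; (−1)^{1·1·5}·(+1)^1·(-1)^1 = +1.
v=2: v_2(a)=0, v_2(b)=8; units ≡ 3, 7 (mod 8); ε·ε+αω+βω = 1·1+0·0+8·1 ≡ 1  ⇒  (a,b)_2 = -1.
Ram(11, -33) = {2, 3}; no ℚ_2-point on the conic.

[2, 3]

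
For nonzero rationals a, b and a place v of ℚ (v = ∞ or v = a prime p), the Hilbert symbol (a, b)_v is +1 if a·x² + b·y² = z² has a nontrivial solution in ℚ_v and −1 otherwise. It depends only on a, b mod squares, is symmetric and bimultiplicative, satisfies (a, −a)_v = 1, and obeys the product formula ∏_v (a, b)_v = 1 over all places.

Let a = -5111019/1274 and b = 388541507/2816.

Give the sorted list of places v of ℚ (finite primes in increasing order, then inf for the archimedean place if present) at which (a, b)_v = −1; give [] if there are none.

Mod squares: a ≡ -20254, b ≡ 8079313. Check v ∈ {∞, 2, 3, 7, 11, 13, 19, 23, 29, 31, 41, 43}.
v=7: a=7^-2·(≡2), b=7^0·(≡2) mod 7; (2|7)=+1, (2|7)=+1; (−1)^{-2·0·3}·(+1)^0·(+1)^-2 = +1.
v=2: v_2(a)=-1, v_2(b)=-8; units ≡ 1, 1 (mod 8); ε·ε+αω+βω = 0·0+-1·0+-8·0 ≡ 0  ⇒  (a,b)_2 = +1.
v=31: a=31^0·(≡25), b=31^1·(≡15) mod 31; (25|31)=+1, (15|31)=-1; (−1)^{0·1·15}·(+1)^1·(-1)^0 = +1.
v=29: a=29^0·(≡15), b=29^1·(≡4) mod 29; (15|29)=-1, (4|29)=+1; (−1)^{0·1·14}·(-1)^1·(+1)^0 = -1.
v=3: a=3^8·(≡2), b=3^0·(≡1) mod 3; (2|3)=-1, (1|3)=+1; (−1)^{8·0·1}·(-1)^0·(+1)^8 = +1.
v=∞: -20254 < 0 and 8079313 > 0  ⇒  (a,b)_∞ = +1.
v=43: a=43^0·(≡32), b=43^1·(≡41) mod 43; (32|43)=-1, (41|43)=+1; (−1)^{0·1·21}·(-1)^1·(+1)^0 = -1.
v=23: a=23^0·(≡2), b=23^2·(≡7) mod 23; (2|23)=+1, (7|23)=-1; (−1)^{0·2·11}·(+1)^2·(-1)^0 = +1.
v=19: a=19^1·(≡1), b=19^1·(≡6) mod 19; (1|19)=+1, (6|19)=+1; (−1)^{1·1·9}·(+1)^1·(+1)^1 = -1.
v=13: a=13^-1·(≡5), b=13^0·(≡2) mod 13; (5|13)=-1, (2|13)=-1; (−1)^{-1·0·6}·(-1)^0·(-1)^-1 = -1.
v=11: a=11^0·(≡6), b=11^-1·(≡8) mod 11; (6|11)=-1, (8|11)=-1; (−1)^{0·-1·5}·(-1)^-1·(-1)^0 = -1.
v=41: a=41^1·(≡21), b=41^0·(≡28) mod 41; (21|41)=+1, (28|41)=-1; (−1)^{1·0·20}·(+1)^0·(-1)^1 = -1.
|Ram(-20254, 8079313)| = 6, even; anisotropic at {11, 13, 19, 29, 41, 43}.

[11, 13, 19, 29, 41, 43]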